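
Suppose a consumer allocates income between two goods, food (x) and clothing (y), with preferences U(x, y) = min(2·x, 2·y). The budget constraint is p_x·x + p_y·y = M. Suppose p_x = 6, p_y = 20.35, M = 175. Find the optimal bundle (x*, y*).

x* = 6.6414, y* = 6.6414

With perfect complements, no substitution: consume in ratio x:y = 2:2.
Budget: p_x·x + p_y·x = M, so (2·p_x + 2·p_y)·x = 2·M.
Demand: x*(p_x,p_y,M) = 2·M/(2·p_x + 2·p_y), y* = 2·M/(2·p_x + 2·p_y).
Here 2·6 + 2·20.35 = 52.7, giving x* = 6.6414 and y* = 6.6414.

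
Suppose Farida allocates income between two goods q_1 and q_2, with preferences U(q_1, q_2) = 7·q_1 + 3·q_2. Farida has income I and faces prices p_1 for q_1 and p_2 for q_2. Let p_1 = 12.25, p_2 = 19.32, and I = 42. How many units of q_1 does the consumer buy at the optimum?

Linear utility — the consumer picks whichever good has higher MU/price: 7/12.25 = 0.5714 vs 3/19.32 = 0.1553.
q_1 gives more utility per dollar, so spend all income on q_1: q_1* = I/p_1, q_2* = 0.
Numerically: q_1* = 3.4286, q_2* = 0.

q_1* = 3.4286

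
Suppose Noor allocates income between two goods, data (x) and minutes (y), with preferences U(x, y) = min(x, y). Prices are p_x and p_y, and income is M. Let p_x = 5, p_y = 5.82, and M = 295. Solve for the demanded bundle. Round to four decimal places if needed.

x* = 27.2643, y* = 27.2643

Leontief preferences: the optimum is at the kink where x/1 = y/1, i.e. y = x.
Budget: p_x·x + p_y·x = M, so (p_x + p_y)·x = M.
Demand: x*(p_x,p_y,M) = M/(p_x + p_y), y* = M/(p_x + p_y).
Here 5 + 5.82 = 10.82, giving x* = 27.2643 and y* = 27.2643.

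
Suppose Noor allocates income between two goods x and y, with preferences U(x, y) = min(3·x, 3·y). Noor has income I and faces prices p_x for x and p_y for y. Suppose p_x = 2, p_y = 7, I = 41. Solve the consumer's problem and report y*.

y* = 4.5556

Leontief preferences: the optimum is at the kink where x/3 = y/3, i.e. y = x.
Budget: p_x·x + p_y·x = I, so (3·p_x + 3·p_y)·x = 3·I.
Demand: x*(p_x,p_y,I) = 3·I/(3·p_x + 3·p_y), y* = 3·I/(3·p_x + 3·p_y).
Here 3·2 + 3·7 = 27, giving y* = 4.5556.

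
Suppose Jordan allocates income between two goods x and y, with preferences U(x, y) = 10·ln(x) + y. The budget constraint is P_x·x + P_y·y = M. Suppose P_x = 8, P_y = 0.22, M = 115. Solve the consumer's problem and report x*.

So x*(P_x,P_y) = 10·P_y/P_x, independent of income; and y* = (M − 10·P_y)/P_y.
At the given prices: x* = 10·0.22/8 = 0.275.

x* = 0.275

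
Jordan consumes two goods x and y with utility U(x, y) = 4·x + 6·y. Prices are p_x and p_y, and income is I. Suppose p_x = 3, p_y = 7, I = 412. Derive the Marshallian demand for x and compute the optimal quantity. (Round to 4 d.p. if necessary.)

Linear utility — the consumer picks whichever good has higher MU/price: 4/3 = 1.3333 vs 6/7 = 0.8571.
x gives more utility per dollar, so spend all income on x: x* = I/p_x, y* = 0.
Numerically: x* = 137.3333, y* = 0.

x* = 137.3333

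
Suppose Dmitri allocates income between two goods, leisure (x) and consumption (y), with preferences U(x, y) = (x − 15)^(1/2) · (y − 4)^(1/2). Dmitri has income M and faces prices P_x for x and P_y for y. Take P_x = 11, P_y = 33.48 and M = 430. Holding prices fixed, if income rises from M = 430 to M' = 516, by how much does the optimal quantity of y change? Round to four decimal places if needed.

Discretionary income = 430 − 15·11 − 4·33.48 = 131.08; y* = 4 + 0.5·131.08/33.48 = 5.9576.
At M' = 516: y* = 7.2419. Change: 7.2419 − 5.9576 = 1.2843.

Δy* = 1.2843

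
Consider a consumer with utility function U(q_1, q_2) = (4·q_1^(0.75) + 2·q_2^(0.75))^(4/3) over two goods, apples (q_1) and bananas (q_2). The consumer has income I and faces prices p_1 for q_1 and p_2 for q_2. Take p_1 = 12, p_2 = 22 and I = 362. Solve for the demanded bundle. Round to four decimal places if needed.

q_1* = 29.8638, q_2* = 0.1652

MU_q_1 ∝ 4·q_1^(-0.25), MU_q_2 ∝ 2·q_2^(-0.25), so MRS = 2·(q_2/q_1)^(0.25) = p_1/p_2.
Hence q_2/q_1 = ((1/2)·p_1/p_2)^(1/(0.25)), i.e. raised to the 4 power.
Substitute q_2 = (q_2/q_1)·q_1 into the budget: q_1* = I/(p_1 + p_2·(q_2/q_1)).
Numerically q_2/q_1 = 0.005532, so q_1* = 362/(12 + 22·0.005532) = 29.8638 and q_2* = 0.005532·29.8638 = 0.1652.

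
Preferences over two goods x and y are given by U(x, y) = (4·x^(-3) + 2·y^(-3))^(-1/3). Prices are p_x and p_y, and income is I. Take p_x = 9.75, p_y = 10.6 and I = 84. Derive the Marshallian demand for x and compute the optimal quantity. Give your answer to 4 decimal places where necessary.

x* = 4.5457

MRS = MU_x/MU_y = 2·(y/x)^(4). Set equal to p_x/p_y.
Solve for the ratio: y/x = [(1/2)·p_x/p_y]^(0.25).
With the ratio pinned down, the budget gives x* = I/(p_x + p_y·(y/x)) and y* = (y/x)·x*.
Numerically y/x = 0.823507, so x* = 84/(9.75 + 10.6·0.823507) = 4.5457.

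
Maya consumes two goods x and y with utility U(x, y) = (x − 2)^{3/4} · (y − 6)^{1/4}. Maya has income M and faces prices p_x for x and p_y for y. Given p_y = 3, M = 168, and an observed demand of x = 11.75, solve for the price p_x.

p_x = 10

Let x' = x−2, y' = y−6. MRS = 3·y'/x' = p_x/p_y.
After buying the subsistence bundle (2, 6), a share 0.75 of the remaining income goes to x: x* = 2 + 0.75·(M − 2p_x − 6p_y)/p_x.
Set x* = 11.75 in the demand function and solve for p_x: p_x = 10.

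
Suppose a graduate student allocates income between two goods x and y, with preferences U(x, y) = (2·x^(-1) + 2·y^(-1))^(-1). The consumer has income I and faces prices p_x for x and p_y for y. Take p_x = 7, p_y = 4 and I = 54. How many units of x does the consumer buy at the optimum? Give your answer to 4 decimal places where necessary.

MRS = MU_x/MU_y = (y/x)^(2). Set equal to p_x/p_y.
Solve for the ratio: y/x = [p_x/p_y]^(0.5).
Substitute y = (y/x)·x into the budget: x* = I/(p_x + p_y·(y/x)).
Numerically y/x = 1.322876, so x* = 54/(7 + 4·1.322876) = 4.3933.

x* = 4.3933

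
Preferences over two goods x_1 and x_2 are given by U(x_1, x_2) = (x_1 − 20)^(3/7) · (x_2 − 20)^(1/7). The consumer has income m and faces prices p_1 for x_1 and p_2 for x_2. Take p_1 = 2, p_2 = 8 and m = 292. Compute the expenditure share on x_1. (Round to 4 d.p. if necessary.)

Discretionary income = 292 − 20·2 − 20·8 = 92; x_1* = 20 + 0.75·92/2 = 54.5; x_2* = 20 + 0.25·92/8 = 22.875.
Expenditure on x_1: 2·54.5 = 109; share = 0.3733.

share on x_1 = 0.3733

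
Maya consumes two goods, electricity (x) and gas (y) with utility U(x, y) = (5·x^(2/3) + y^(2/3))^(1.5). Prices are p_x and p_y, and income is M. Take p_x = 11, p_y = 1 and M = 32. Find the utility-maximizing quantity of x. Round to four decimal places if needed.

MU_x ∝ 5·x^(-1/3), MU_y ∝ y^(-1/3), so MRS = 5·(y/x)^(1/3) = p_x/p_y.
Hence y/x = ((1/5)·p_x/p_y)^(1/(1/3)), i.e. raised to the 3 power.
With the ratio pinned down, the budget gives x* = M/(p_x + p_y·(y/x)) and y* = (y/x)·x*.
Numerically y/x = 10.648, so x* = 32/(11 + 1·10.648) = 1.4782.

x* = 1.4782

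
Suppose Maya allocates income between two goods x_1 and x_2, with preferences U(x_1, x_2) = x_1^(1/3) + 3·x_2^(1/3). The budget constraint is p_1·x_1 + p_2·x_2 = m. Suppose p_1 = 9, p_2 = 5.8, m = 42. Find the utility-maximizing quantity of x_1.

x_1* = 0.6245

From the CES first-order condition, (1/3)·(x_2/x_1)^(2/3) = p_1/p_2.
Solve for the ratio: x_2/x_1 = [3·p_1/p_2]^(1.5).
With the ratio pinned down, the budget gives x_1* = m/(p_1 + p_2·(x_2/x_1)) and x_2* = (x_2/x_1)·x_1*.
Numerically x_2/x_1 = 10.04393, so x_1* = 42/(9 + 5.8·10.04393) = 0.6245.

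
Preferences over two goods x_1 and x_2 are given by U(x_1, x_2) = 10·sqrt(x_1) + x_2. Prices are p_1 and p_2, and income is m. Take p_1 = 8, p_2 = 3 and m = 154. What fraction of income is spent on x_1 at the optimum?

share on x_1 = 0.1826

MU_x_1 = 5/√x_1, MU_x_2 = 1. Tangency: 5/√x_1 = p_1/p_2.
Thus x_1* = (5·p_2/p_1)² — independent of m — with the rest of income spent on x_2.
Plugging in: x_1* = (5·3/8)² = 3.5156, x_2* = 41.9583.
Expenditure on x_1: 8·3.5156 = 28.125; share = 0.1826.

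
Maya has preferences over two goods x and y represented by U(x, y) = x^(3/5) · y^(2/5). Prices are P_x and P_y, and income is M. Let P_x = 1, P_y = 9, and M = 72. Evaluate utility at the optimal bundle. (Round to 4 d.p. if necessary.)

MU_x/MU_y = (0.6·y)/(0.4·x); tangency sets this equal to P_x/P_y.
So 0.6·P_y·y = 0.4·P_x·x; combined with the budget, a share 0.6 of income goes to x.
Demand: x*(P_x,P_y,M) = 0.6·M/P_x and y* = 0.4·M/P_y.
At P_x=1, P_y=9, M=72: x* = 0.6·72/1 = 43.2, y* = 3.2.
Utility at the optimum: U(43.2, 3.2) = 15.2528.

V = 15.2528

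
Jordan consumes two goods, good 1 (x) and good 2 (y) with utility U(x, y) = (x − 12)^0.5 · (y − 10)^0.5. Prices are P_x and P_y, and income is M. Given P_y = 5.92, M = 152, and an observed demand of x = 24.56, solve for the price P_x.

This is Cobb-Douglas in (x−12, y−10): tangency gives 0.5·P_y·(y−10) = 0.5·P_x·(x−12).
After buying the subsistence bundle (12, 10), a share 0.5 of the remaining income goes to x: x* = 12 + 0.5·(M − 12P_x − 10P_y)/P_x.
Set x* = 24.56 in the demand function and solve for P_x: P_x = 2.5.

P_x = 2.5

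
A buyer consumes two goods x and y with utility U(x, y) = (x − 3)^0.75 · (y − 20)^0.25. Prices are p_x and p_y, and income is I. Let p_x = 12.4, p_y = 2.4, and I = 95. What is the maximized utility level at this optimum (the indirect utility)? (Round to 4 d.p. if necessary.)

V = 0.679

After buying the subsistence bundle (3, 20), a share 0.75 of the remaining income goes to x: x* = 3 + 0.75·(I − 3p_x − 20p_y)/p_x.
Discretionary income = 95 − 3·12.4 − 20·2.4 = 9.8; x* = 3 + 0.75·9.8/12.4 = 3.5927; y* = 20 + 0.25·9.8/2.4 = 21.0208.
Utility at the optimum: U(3.5927, 21.0208) = 0.679.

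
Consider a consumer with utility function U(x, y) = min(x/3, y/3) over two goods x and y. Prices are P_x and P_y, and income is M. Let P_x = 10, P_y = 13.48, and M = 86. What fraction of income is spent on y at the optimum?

Leontief preferences: the optimum is at the kink where x/3 = y/3, i.e. y = x.
Budget: P_x·x + P_y·x = M, so (3·P_x + 3·P_y)·x = 3·M.
Demand: x*(P_x,P_y,M) = 3·M/(3·P_x + 3·P_y), y* = 3·M/(3·P_x + 3·P_y).
Here 3·10 + 3·13.48 = 70.44, giving x* = 3.6627 and y* = 3.6627.
Expenditure on y: 13.48·3.6627 = 49.3731; share = 0.5741.

share on y = 0.5741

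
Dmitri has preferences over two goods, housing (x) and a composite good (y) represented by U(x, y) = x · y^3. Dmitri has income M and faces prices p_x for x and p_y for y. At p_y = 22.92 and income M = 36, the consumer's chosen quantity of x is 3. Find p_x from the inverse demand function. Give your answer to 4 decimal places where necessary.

The MRS is (1/3)·y/x. Set MRS = p_x/p_y.
So p_y·y = 3·p_x·x; combined with the budget, a share 0.25 of income goes to x.
Demand: x*(p_x,p_y,M) = 0.25·M/p_x and y* = 0.75·M/p_y.
Set x* = 3 in the demand function and solve for p_x: p_x = 3.

p_x = 3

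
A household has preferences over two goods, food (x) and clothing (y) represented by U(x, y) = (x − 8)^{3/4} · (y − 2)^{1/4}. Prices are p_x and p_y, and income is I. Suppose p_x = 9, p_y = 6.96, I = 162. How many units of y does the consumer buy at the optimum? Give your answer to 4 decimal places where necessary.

Let x' = x−8, y' = y−2. MRS = 3·y'/x' = p_x/p_y.
Substituting into the budget: x* = 8 + 0.75·(I − 8·p_x − 2·p_y)/p_x, and y* = 2 + 0.25·(…)/p_y.
Discretionary income = 162 − 8·9 − 2·6.96 = 76.08; y* = 2 + 0.25·76.08/6.96 = 4.7328.

y* = 4.7328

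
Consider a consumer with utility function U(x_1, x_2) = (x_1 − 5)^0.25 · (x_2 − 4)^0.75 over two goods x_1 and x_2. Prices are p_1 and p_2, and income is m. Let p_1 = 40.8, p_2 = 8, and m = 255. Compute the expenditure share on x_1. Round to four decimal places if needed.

After buying the subsistence bundle (5, 4), a share 0.25 of the remaining income goes to x_1: x_1* = 5 + 0.25·(m − 5p_1 − 4p_2)/p_1.
Discretionary income = 255 − 5·40.8 − 4·8 = 19; x_1* = 5 + 0.25·19/40.8 = 5.1164; x_2* = 4 + 0.75·19/8 = 5.7812.
Expenditure on x_1: 40.8·5.1164 = 208.75; share = 0.8186.

share on x_1 = 0.8186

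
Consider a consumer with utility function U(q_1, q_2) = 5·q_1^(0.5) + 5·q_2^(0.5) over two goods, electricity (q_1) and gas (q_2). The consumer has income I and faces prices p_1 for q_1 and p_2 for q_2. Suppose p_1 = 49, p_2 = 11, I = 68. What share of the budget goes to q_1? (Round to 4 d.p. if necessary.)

With the ratio pinned down, the budget gives q_1* = I/(p_1 + p_2·(q_2/q_1)) and q_2* = (q_2/q_1)·q_1*.
Numerically q_2/q_1 = 19.842975, so q_1* = 68/(49 + 11·19.842975) = 0.2544 and q_2* = 19.842975·0.2544 = 5.0485.
Expenditure on q_1: 49·0.2544 = 12.4667; share = 0.1833.

share on q_1 = 0.1833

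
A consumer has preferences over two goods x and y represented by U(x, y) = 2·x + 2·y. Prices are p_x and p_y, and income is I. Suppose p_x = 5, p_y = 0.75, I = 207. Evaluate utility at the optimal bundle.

V = 552

Linear utility — the consumer picks whichever good has higher MU/price: 2/5 = 0.4 vs 2/0.75 = 2.6667.
y gives more utility per dollar, so spend all income on y: y* = I/p_y, x* = 0.
Numerically: x* = 0, y* = 276.
Utility at the optimum: U(0, 276) = 552.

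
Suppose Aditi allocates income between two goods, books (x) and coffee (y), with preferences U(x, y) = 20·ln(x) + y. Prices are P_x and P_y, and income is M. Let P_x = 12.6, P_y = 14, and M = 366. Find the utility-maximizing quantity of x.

MU_x = 20/x, MU_y = 1. Tangency: 20/x = P_x/P_y.
So x*(P_x,P_y) = 20·P_y/P_x, independent of income; and y* = (M − 20·P_y)/P_y.
At the given prices: x* = 20·14/12.6 = 22.2222.

x* = 22.2222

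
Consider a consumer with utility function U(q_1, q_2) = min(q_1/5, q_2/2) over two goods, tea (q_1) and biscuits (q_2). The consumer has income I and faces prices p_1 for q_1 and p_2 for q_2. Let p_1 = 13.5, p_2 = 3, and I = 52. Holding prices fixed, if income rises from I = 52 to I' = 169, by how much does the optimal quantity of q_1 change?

Δq_1* = 7.9592

Leontief preferences: the optimum is at the kink where q_1/5 = q_2/2, i.e. q_2 = (2/5)·q_1.
Budget: p_1·q_1 + p_2·(2/5)·q_1 = I, so (5·p_1 + 2·p_2)·q_1 = 5·I.
Demand: q_1*(p_1,p_2,I) = 5·I/(5·p_1 + 2·p_2), q_2* = 2·I/(5·p_1 + 2·p_2).
Here 5·13.5 + 2·3 = 73.5, giving q_1* = 3.5374.
At I' = 169: q_1* = 11.4966. Change: 11.4966 − 3.5374 = 7.9592.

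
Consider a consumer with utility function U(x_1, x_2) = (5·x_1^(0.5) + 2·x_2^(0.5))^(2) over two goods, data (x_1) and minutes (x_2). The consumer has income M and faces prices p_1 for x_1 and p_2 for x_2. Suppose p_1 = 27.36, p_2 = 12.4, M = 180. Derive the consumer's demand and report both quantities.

MU_x_1 ∝ 5·x_1^(-0.5), MU_x_2 ∝ 2·x_2^(-0.5), so MRS = (5/2)·(x_2/x_1)^(0.5) = p_1/p_2.
Hence x_2/x_1 = ((2/5)·p_1/p_2)^(1/(0.5)), i.e. raised to the 2 power.
Substitute x_2 = (x_2/x_1)·x_1 into the budget: x_1* = M/(p_1 + p_2·(x_2/x_1)).
Numerically x_2/x_1 = 0.778949, so x_1* = 180/(27.36 + 12.4·0.778949) = 4.8624 and x_2* = 0.778949·4.8624 = 3.7875.

x_1* = 4.8624, x_2* = 3.7875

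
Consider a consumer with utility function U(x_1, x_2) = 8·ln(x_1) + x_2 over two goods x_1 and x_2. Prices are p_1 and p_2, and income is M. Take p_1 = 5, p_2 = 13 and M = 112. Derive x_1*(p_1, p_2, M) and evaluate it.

MU_x_1 = 8/x_1, MU_x_2 = 1. Tangency: 8/x_1 = p_1/p_2.
So x_1*(p_1,p_2) = 8·p_2/p_1, independent of income; and x_2* = (M − 8·p_2)/p_2.
At the given prices: x_1* = 8·13/5 = 20.8.

x_1* = 20.8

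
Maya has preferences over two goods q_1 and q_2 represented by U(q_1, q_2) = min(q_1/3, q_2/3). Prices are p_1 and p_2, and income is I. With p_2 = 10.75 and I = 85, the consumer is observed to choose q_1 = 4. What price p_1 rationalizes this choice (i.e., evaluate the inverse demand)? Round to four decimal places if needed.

With perfect complements, no substitution: consume in ratio q_1:q_2 = 3:3.
Budget: p_1·q_1 + p_2·q_1 = I, so (3·p_1 + 3·p_2)·q_1 = 3·I.
Demand: q_1*(p_1,p_2,I) = 3·I/(3·p_1 + 3·p_2), q_2* = 3·I/(3·p_1 + 3·p_2).
Set q_1* = 4 in the demand function and solve for p_1: p_1 = 10.5.

p_1 = 10.5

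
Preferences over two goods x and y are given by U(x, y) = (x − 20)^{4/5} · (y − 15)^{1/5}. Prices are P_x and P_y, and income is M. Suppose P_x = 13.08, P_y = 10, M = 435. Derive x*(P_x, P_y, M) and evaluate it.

x* = 21.4312

Substituting into the budget: x* = 20 + 0.8·(M − 20·P_x − 15·P_y)/P_x, and y* = 15 + 0.2·(…)/P_y.
Discretionary income = 435 − 20·13.08 − 15·10 = 23.4; x* = 20 + 0.8·23.4/13.08 = 21.4312.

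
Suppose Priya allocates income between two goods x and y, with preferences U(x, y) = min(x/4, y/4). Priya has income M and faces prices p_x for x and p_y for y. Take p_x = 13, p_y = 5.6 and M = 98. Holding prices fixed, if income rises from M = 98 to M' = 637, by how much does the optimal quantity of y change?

Δy* = 28.9785

With perfect complements, no substitution: consume in ratio x:y = 4:4.
Budget: p_x·x + p_y·x = M, so (4·p_x + 4·p_y)·x = 4·M.
Demand: x*(p_x,p_y,M) = 4·M/(4·p_x + 4·p_y), y* = 4·M/(4·p_x + 4·p_y).
Here 4·13 + 4·5.6 = 74.4, giving y* = 5.2688.
At M' = 637: y* = 34.2473. Change: 34.2473 − 5.2688 = 28.9785.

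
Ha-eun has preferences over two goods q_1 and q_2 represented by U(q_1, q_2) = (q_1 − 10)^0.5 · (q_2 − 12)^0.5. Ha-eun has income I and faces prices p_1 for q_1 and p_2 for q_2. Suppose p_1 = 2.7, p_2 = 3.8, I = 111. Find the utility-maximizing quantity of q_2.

MRS = (q_2−12)/(q_1−10). Tangency with p_1/p_2 gives q_2−12 = (p_1/p_2)·(q_1−10).
Substituting into the budget: q_1* = 10 + 0.5·(I − 10·p_1 − 12·p_2)/p_1, and q_2* = 12 + 0.5·(…)/p_2.
Discretionary income = 111 − 10·2.7 − 12·3.8 = 38.4; q_2* = 12 + 0.5·38.4/3.8 = 17.0526.

q_2* = 17.0526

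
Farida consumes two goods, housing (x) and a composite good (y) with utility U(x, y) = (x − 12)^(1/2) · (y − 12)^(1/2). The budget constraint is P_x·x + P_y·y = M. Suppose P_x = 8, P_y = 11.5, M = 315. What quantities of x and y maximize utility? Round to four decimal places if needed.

x* = 17.0625, y* = 15.5217

Discretionary income = 315 − 12·8 − 12·11.5 = 81; x* = 12 + 0.5·81/8 = 17.0625; y* = 12 + 0.5·81/11.5 = 15.5217.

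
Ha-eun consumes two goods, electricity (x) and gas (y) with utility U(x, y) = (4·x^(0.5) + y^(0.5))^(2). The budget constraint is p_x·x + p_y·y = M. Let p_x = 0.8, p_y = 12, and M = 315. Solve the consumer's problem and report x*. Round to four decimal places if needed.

x* = 392.1162

From the CES first-order condition, 4·(y/x)^(0.5) = p_x/p_y.
Solve for the ratio: y/x = [(1/4)·p_x/p_y]^(2).
Substitute y = (y/x)·x into the budget: x* = M/(p_x + p_y·(y/x)).
Numerically y/x = 0.000278, so x* = 315/(0.8 + 12·0.000278) = 392.1162.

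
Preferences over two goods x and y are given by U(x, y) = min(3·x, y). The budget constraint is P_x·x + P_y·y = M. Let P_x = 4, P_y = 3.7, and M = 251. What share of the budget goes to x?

Leontief preferences: the optimum is at the kink where x/1 = y/3, i.e. y = 3·x.
Budget: P_x·x + P_y·3·x = M, so (P_x + 3·P_y)·x = M.
Demand: x*(P_x,P_y,M) = M/(P_x + 3·P_y), y* = 3·M/(P_x + 3·P_y).
Here 4 + 3·3.7 = 15.1, giving x* = 16.6225 and y* = 49.8675.
Expenditure on x: 4·16.6225 = 66.4901; share = 0.2649.

share on x = 0.2649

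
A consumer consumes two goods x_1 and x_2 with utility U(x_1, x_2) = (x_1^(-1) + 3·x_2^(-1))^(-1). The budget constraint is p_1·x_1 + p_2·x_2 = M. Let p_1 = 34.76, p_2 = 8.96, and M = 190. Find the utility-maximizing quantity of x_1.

Numerically x_2/x_1 = 3.411509, so x_1* = 190/(34.76 + 8.96·3.411509) = 2.9084.

x_1* = 2.9084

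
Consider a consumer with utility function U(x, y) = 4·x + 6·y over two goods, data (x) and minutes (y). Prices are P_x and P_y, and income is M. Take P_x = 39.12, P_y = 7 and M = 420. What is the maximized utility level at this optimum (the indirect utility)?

Linear utility — the consumer picks whichever good has higher MU/price: 4/39.12 = 0.1022 vs 6/7 = 0.8571.
y gives more utility per dollar, so spend all income on y: y* = M/P_y, x* = 0.
Numerically: x* = 0, y* = 60.
Utility at the optimum: U(0, 60) = 360.

V = 360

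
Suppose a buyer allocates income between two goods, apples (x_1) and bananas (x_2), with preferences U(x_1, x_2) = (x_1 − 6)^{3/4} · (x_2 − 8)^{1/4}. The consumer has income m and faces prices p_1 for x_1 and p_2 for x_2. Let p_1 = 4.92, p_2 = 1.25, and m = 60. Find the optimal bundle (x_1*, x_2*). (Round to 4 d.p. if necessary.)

x_1* = 9.122, x_2* = 12.096

MRS = 3·(x_2−8)/(x_1−6). Tangency with p_1/p_2 gives x_2−8 = (1/3)·(p_1/p_2)·(x_1−6).
Substituting into the budget: x_1* = 6 + 0.75·(m − 6·p_1 − 8·p_2)/p_1, and x_2* = 8 + 0.25·(…)/p_2.
Discretionary income = 60 − 6·4.92 − 8·1.25 = 20.48; x_1* = 6 + 0.75·20.48/4.92 = 9.122; x_2* = 8 + 0.25·20.48/1.25 = 12.096.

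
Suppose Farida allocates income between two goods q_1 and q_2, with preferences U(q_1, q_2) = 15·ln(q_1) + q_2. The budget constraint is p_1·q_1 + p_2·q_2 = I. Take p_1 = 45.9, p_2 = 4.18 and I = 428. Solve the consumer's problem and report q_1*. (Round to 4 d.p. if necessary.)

Set MRS = p_1/p_2: (15/q_1)/1 = p_1/p_2.
So q_1*(p_1,p_2) = 15·p_2/p_1, independent of income; and q_2* = (I − 15·p_2)/p_2.
At the given prices: q_1* = 15·4.18/45.9 = 1.366.

q_1* = 1.366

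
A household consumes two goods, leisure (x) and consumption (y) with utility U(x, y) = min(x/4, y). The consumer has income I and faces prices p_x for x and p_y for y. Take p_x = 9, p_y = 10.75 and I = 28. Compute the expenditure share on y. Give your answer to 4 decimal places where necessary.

share on y = 0.2299

Leontief preferences: the optimum is at the kink where x/4 = y/1, i.e. y = (1/4)·x.
Budget: p_x·x + p_y·(1/4)·x = I, so (4·p_x + p_y)·x = 4·I.
Demand: x*(p_x,p_y,I) = 4·I/(4·p_x + p_y), y* = I/(4·p_x + p_y).
Here 4·9 + 10.75 = 46.75, giving x* = 2.3957 and y* = 0.5989.
Expenditure on y: 10.75·0.5989 = 6.4385; share = 0.2299.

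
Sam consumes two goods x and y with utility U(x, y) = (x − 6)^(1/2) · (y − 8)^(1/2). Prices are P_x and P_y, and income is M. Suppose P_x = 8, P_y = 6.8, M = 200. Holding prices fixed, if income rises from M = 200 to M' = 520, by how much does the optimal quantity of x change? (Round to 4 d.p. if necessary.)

Let x' = x−6, y' = y−8. MRS = y'/x' = P_x/P_y.
Substituting into the budget: x* = 6 + 0.5·(M − 6·P_x − 8·P_y)/P_x, and y* = 8 + 0.5·(…)/P_y.
Discretionary income = 200 − 6·8 − 8·6.8 = 97.6; x* = 6 + 0.5·97.6/8 = 12.1.
At M' = 520: x* = 32.1. Change: 32.1 − 12.1 = 20.

Δx* = 20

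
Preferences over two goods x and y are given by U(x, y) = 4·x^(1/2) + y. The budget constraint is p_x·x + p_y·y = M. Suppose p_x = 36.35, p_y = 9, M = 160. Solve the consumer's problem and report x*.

x* = 0.2452

Set MRS = p_x/p_y: 2·x^(−1/2) = p_x/p_y.
Solve: √x = 2·p_y/p_x, so x*(p_x,p_y) = (2·p_y/p_x)², and y* = (M − p_x·x*)/p_y.
Plugging in: x* = (2·9/36.35)² = 0.2452.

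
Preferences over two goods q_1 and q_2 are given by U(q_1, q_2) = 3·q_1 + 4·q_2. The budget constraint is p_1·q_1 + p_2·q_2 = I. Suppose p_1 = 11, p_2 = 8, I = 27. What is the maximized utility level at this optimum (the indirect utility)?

Linear utility — the consumer picks whichever good has higher MU/price: 3/11 = 0.2727 vs 4/8 = 0.5.
q_2 gives more utility per dollar, so spend all income on q_2: q_2* = I/p_2, q_1* = 0.
Numerically: q_1* = 0, q_2* = 3.375.
Utility at the optimum: U(0, 3.375) = 13.5.

V = 13.5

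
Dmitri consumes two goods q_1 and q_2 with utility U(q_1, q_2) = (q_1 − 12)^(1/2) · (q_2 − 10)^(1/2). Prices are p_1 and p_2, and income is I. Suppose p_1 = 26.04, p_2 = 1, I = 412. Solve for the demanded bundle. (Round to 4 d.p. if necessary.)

q_1* = 13.7189, q_2* = 54.76

Let q_1' = q_1−12, q_2' = q_2−10. MRS = q_2'/q_1' = p_1/p_2.
Substituting into the budget: q_1* = 12 + 0.5·(I − 12·p_1 − 10·p_2)/p_1, and q_2* = 10 + 0.5·(…)/p_2.
Discretionary income = 412 − 12·26.04 − 10·1 = 89.52; q_1* = 12 + 0.5·89.52/26.04 = 13.7189; q_2* = 10 + 0.5·89.52/1 = 54.76.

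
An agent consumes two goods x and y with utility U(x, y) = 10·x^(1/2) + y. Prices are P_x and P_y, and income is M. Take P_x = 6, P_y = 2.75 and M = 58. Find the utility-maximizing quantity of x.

Utility is quasi-linear in y; the FOC for x is 5/√x = P_x/P_y.
Thus x* = (5·P_y/P_x)² — independent of M — with the rest of income spent on y.
Plugging in: x* = (5·2.75/6)² = 5.2517.

x* = 5.2517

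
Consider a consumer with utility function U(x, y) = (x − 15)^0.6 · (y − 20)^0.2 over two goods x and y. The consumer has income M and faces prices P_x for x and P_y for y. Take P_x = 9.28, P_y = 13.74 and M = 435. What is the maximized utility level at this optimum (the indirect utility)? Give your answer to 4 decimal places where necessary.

V = 1.1331

MRS = 3·(y−20)/(x−15). Tangency with P_x/P_y gives y−20 = (1/3)·(P_x/P_y)·(x−15).
Substituting into the budget: x* = 15 + 0.75·(M − 15·P_x − 20·P_y)/P_x, and y* = 20 + 0.25·(…)/P_y.
Discretionary income = 435 − 15·9.28 − 20·13.74 = 21; x* = 15 + 0.75·21/9.28 = 16.6972; y* = 20 + 0.25·21/13.74 = 20.3821.
Utility at the optimum: U(16.6972, 20.3821) = 1.1331.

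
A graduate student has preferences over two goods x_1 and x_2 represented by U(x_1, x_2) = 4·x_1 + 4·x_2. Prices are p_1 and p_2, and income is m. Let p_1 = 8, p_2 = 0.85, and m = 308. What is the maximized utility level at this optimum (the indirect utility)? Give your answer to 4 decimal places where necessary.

V = 1449.4118

Perfect substitutes: compare marginal utility per dollar. 4/p_1 vs 4/p_2 → 0.5 vs 4.7059.
x_2 gives more utility per dollar, so spend all income on x_2: x_2* = m/p_2, x_1* = 0.
Numerically: x_1* = 0, x_2* = 362.3529.
Utility at the optimum: U(0, 362.3529) = 1449.4118.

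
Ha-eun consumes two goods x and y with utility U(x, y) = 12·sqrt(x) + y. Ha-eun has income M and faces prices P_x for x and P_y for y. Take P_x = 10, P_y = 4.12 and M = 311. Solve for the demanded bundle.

Set MRS = P_x/P_y: 6·x^(−1/2) = P_x/P_y.
Solve: √x = 6·P_y/P_x, so x*(P_x,P_y) = (6·P_y/P_x)², and y* = (M − P_x·x*)/P_y.
Plugging in: x* = (6·4.12/10)² = 6.1108, y* = 60.6534.

x* = 6.1108, y* = 60.6534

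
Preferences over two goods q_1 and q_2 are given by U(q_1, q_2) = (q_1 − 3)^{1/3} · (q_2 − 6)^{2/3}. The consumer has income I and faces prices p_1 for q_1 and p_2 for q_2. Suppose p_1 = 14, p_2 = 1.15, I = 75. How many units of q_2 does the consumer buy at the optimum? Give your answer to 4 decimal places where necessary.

q_2* = 21.1304

MRS = (1/2)·(q_2−6)/(q_1−3). Tangency with p_1/p_2 gives q_2−6 = 2·(p_1/p_2)·(q_1−3).
Substituting into the budget: q_1* = 3 + 1/3·(I − 3·p_1 − 6·p_2)/p_1, and q_2* = 6 + 2/3·(…)/p_2.
Discretionary income = 75 − 3·14 − 6·1.15 = 26.1; q_2* = 6 + 2/3·26.1/1.15 = 21.1304.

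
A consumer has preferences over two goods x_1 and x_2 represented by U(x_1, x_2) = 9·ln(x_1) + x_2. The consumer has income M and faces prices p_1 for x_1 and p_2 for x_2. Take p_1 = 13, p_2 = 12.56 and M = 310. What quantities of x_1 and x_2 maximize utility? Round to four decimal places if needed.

x_1* = 8.6954, x_2* = 15.6815

MU_x_1 = 9/x_1, MU_x_2 = 1. Tangency: 9/x_1 = p_1/p_2.
So x_1*(p_1,p_2) = 9·p_2/p_1, independent of income; and x_2* = (M − 9·p_2)/p_2.
At the given prices: x_1* = 9·12.56/13 = 8.6954, and x_2* = 15.6815.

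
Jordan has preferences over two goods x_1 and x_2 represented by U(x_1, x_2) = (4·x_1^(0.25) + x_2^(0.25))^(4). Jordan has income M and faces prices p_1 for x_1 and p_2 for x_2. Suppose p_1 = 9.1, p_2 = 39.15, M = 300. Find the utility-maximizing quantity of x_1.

x_1* = 30.0566

From the CES first-order condition, 4·(x_2/x_1)^(0.75) = p_1/p_2.
Hence x_2/x_1 = ((1/4)·p_1/p_2)^(1/(0.75)), i.e. raised to the 4/3 power.
With the ratio pinned down, the budget gives x_1* = M/(p_1 + p_2·(x_2/x_1)) and x_2* = (x_2/x_1)·x_1*.
Numerically x_2/x_1 = 0.022508, so x_1* = 300/(9.1 + 39.15·0.022508) = 30.0566.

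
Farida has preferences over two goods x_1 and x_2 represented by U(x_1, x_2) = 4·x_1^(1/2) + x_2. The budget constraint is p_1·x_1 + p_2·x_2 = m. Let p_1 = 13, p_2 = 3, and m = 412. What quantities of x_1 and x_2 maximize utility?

x_1* = 0.213, x_2* = 136.4103

Utility is quasi-linear in x_2; the FOC for x_1 is 2/√x_1 = p_1/p_2.
Solve: √x_1 = 2·p_2/p_1, so x_1*(p_1,p_2) = (2·p_2/p_1)², and x_2* = (m − p_1·x_1*)/p_2.
Plugging in: x_1* = (2·3/13)² = 0.213, x_2* = 136.4103.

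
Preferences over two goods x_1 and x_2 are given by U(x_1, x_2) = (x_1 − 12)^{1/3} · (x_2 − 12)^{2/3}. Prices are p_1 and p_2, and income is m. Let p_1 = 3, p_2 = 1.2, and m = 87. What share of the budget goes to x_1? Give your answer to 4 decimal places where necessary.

share on x_1 = 0.554

Let x_1' = x_1−12, x_2' = x_2−12. MRS = (1/2)·x_2'/x_1' = p_1/p_2.
Substituting into the budget: x_1* = 12 + 1/3·(m − 12·p_1 − 12·p_2)/p_1, and x_2* = 12 + 2/3·(…)/p_2.
Discretionary income = 87 − 12·3 − 12·1.2 = 36.6; x_1* = 12 + 1/3·36.6/3 = 16.0667; x_2* = 12 + 2/3·36.6/1.2 = 32.3333.
Expenditure on x_1: 3·16.0667 = 48.2; share = 0.554.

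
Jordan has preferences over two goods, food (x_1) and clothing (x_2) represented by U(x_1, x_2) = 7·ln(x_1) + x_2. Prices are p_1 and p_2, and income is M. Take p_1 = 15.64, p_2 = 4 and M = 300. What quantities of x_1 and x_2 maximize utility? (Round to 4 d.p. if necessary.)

x_1* = 1.7903, x_2* = 68

So x_1*(p_1,p_2) = 7·p_2/p_1, independent of income; and x_2* = (M − 7·p_2)/p_2.
At the given prices: x_1* = 7·4/15.64 = 1.7903, and x_2* = 68.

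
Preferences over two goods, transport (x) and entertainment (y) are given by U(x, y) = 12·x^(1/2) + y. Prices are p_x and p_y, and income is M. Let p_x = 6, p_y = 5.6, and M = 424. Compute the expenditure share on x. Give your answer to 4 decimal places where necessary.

Thus x* = (6·p_y/p_x)² — independent of M — with the rest of income spent on y.
Plugging in: x* = (6·5.6/6)² = 31.36, y* = 42.1143.
Expenditure on x: 6·31.36 = 188.16; share = 0.4438.

share on x = 0.4438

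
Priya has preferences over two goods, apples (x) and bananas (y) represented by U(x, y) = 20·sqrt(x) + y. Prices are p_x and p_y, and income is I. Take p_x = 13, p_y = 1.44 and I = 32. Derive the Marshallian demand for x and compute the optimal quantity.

Set MRS = p_x/p_y: 10·x^(−1/2) = p_x/p_y.
Solve: √x = 10·p_y/p_x, so x*(p_x,p_y) = (10·p_y/p_x)², and y* = (I − p_x·x*)/p_y.
Plugging in: x* = (10·1.44/13)² = 1.227.

x* = 1.227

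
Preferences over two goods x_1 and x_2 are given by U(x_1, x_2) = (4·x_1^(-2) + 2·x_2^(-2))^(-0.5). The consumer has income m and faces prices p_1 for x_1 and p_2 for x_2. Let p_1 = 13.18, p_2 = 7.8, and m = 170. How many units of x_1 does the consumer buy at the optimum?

MRS = MU_x_1/MU_x_2 = 2·(x_2/x_1)^(3). Set equal to p_1/p_2.
Solve for the ratio: x_2/x_1 = [(1/2)·p_1/p_2]^(1/3).
Substitute x_2 = (x_2/x_1)·x_1 into the budget: x_1* = m/(p_1 + p_2·(x_2/x_1)).
Numerically x_2/x_1 = 0.945359, so x_1* = 170/(13.18 + 7.8·0.945359) = 8.271.

x_1* = 8.271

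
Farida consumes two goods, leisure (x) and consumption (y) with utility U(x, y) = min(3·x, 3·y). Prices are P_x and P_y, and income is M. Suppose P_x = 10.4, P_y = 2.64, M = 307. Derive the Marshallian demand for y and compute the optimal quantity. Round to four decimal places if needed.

Leontief preferences: the optimum is at the kink where x/3 = y/3, i.e. y = x.
Budget: P_x·x + P_y·x = M, so (3·P_x + 3·P_y)·x = 3·M.
Demand: x*(P_x,P_y,M) = 3·M/(3·P_x + 3·P_y), y* = 3·M/(3·P_x + 3·P_y).
Here 3·10.4 + 3·2.64 = 39.12, giving y* = 23.5429.

y* = 23.5429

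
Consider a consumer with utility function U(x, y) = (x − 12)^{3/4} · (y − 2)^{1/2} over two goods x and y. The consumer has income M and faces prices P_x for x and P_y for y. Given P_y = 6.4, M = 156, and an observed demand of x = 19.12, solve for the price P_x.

P_x = 6

Let x' = x−12, y' = y−2. MRS = (3/2)·y'/x' = P_x/P_y.
After buying the subsistence bundle (12, 2), a share 0.6 of the remaining income goes to x: x* = 12 + 0.6·(M − 12P_x − 2P_y)/P_x.
Set x* = 19.12 in the demand function and solve for P_x: P_x = 6.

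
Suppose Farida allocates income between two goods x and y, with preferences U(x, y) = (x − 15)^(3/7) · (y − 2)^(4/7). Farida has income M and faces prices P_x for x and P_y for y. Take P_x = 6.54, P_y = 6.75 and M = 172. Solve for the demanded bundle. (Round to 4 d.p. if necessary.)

MRS = (3/4)·(y−2)/(x−15). Tangency with P_x/P_y gives y−2 = (4/3)·(P_x/P_y)·(x−15).
After buying the subsistence bundle (15, 2), a share 3/7 of the remaining income goes to x: x* = 15 + 3/7·(M − 15P_x − 2P_y)/P_x.
Discretionary income = 172 − 15·6.54 − 2·6.75 = 60.4; x* = 15 + 3/7·60.4/6.54 = 18.9581; y* = 2 + 4/7·60.4/6.75 = 7.1132.

x* = 18.9581, y* = 7.1132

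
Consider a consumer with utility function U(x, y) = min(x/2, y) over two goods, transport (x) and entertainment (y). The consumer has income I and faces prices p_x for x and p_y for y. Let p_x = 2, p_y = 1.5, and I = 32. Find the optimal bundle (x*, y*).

Leontief preferences: the optimum is at the kink where x/2 = y/1, i.e. y = (1/2)·x.
Budget: p_x·x + p_y·(1/2)·x = I, so (2·p_x + p_y)·x = 2·I.
Demand: x*(p_x,p_y,I) = 2·I/(2·p_x + p_y), y* = I/(2·p_x + p_y).
Here 2·2 + 1.5 = 5.5, giving x* = 11.6364 and y* = 5.8182.

x* = 11.6364, y* = 5.8182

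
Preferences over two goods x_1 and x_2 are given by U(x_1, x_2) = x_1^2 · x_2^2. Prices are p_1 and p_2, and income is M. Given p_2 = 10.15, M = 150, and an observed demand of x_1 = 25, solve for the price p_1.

The MRS is x_2/x_1. Set MRS = p_1/p_2.
So 2·p_2·x_2 = 2·p_1·x_1; combined with the budget, a share 0.5 of income goes to x_1.
Demand: x_1*(p_1,p_2,M) = 0.5·M/p_1 and x_2* = 0.5·M/p_2.
Set x_1* = 25 in the demand function and solve for p_1: p_1 = 3.

p_1 = 3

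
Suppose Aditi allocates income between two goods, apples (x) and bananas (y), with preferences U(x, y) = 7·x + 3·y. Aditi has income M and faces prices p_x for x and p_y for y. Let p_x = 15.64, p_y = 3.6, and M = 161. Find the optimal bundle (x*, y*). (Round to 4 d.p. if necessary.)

Perfect substitutes: compare marginal utility per dollar. 7/p_x vs 3/p_y → 0.4476 vs 0.8333.
y gives more utility per dollar, so spend all income on y: y* = M/p_y, x* = 0.
Numerically: x* = 0, y* = 44.7222.

x* = 0, y* = 44.7222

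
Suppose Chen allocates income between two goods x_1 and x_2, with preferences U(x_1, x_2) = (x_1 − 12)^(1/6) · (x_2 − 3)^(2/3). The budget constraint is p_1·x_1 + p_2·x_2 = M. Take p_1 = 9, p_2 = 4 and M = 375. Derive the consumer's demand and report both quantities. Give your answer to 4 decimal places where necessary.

This is Cobb-Douglas in (x_1−12, x_2−3): tangency gives 1/6·p_2·(x_2−3) = 2/3·p_1·(x_1−12).
Substituting into the budget: x_1* = 12 + 0.2·(M − 12·p_1 − 3·p_2)/p_1, and x_2* = 3 + 0.8·(…)/p_2.
Discretionary income = 375 − 12·9 − 3·4 = 255; x_1* = 12 + 0.2·255/9 = 17.6667; x_2* = 3 + 0.8·255/4 = 54.

x_1* = 17.6667, x_2* = 54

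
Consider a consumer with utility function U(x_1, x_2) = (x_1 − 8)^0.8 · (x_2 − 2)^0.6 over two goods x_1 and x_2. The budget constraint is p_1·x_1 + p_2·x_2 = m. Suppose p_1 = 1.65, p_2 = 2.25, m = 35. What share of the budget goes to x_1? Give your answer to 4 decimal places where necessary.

share on x_1 = 0.6596

Let x_1' = x_1−8, x_2' = x_2−2. MRS = (4/3)·x_2'/x_1' = p_1/p_2.
Substituting into the budget: x_1* = 8 + 4/7·(m − 8·p_1 − 2·p_2)/p_1, and x_2* = 2 + 3/7·(…)/p_2.
Discretionary income = 35 − 8·1.65 − 2·2.25 = 17.3; x_1* = 8 + 4/7·17.3/1.65 = 13.9913; x_2* = 2 + 3/7·17.3/2.25 = 5.2952.
Expenditure on x_1: 1.65·13.9913 = 23.0857; share = 0.6596.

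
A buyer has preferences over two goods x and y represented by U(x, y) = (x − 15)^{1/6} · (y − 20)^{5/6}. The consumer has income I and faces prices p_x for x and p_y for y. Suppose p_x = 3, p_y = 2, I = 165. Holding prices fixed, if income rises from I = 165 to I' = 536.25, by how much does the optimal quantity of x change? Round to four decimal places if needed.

Let x' = x−15, y' = y−20. MRS = (1/5)·y'/x' = p_x/p_y.
Substituting into the budget: x* = 15 + 1/6·(I − 15·p_x − 20·p_y)/p_x, and y* = 20 + 5/6·(…)/p_y.
Discretionary income = 165 − 15·3 − 20·2 = 80; x* = 15 + 1/6·80/3 = 19.4444.
At I' = 536.25: x* = 40.0694. Change: 40.0694 − 19.4444 = 20.625.

Δx* = 20.625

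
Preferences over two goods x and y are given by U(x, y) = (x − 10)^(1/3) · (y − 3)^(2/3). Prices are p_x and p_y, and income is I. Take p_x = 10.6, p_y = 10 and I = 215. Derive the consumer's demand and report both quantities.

x* = 12.4843, y* = 8.2667

MRS = (1/2)·(y−3)/(x−10). Tangency with p_x/p_y gives y−3 = 2·(p_x/p_y)·(x−10).
Substituting into the budget: x* = 10 + 1/3·(I − 10·p_x − 3·p_y)/p_x, and y* = 3 + 2/3·(…)/p_y.
Discretionary income = 215 − 10·10.6 − 3·10 = 79; x* = 10 + 1/3·79/10.6 = 12.4843; y* = 3 + 2/3·79/10 = 8.2667.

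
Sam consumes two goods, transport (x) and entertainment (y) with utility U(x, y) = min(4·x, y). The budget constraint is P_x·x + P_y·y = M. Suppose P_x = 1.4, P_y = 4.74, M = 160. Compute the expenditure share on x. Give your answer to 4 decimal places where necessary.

share on x = 0.0688

Leontief preferences: the optimum is at the kink where x/1 = y/4, i.e. y = 4·x.
Budget: P_x·x + P_y·4·x = M, so (P_x + 4·P_y)·x = M.
Demand: x*(P_x,P_y,M) = M/(P_x + 4·P_y), y* = 4·M/(P_x + 4·P_y).
Here 1.4 + 4·4.74 = 20.36, giving x* = 7.8585 and y* = 31.4342.
Expenditure on x: 1.4·7.8585 = 11.002; share = 0.0688.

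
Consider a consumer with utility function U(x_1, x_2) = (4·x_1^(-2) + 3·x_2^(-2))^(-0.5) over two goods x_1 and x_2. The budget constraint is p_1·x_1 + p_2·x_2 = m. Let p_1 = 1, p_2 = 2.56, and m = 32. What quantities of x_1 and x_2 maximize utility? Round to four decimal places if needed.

x_1* = 11.8507, x_2* = 7.8708

MU_x_1 ∝ 4·x_1^(-3), MU_x_2 ∝ 3·x_2^(-3), so MRS = (4/3)·(x_2/x_1)^(3) = p_1/p_2.
Solve for the ratio: x_2/x_1 = [(3/4)·p_1/p_2]^(1/3).
With the ratio pinned down, the budget gives x_1* = m/(p_1 + p_2·(x_2/x_1)) and x_2* = (x_2/x_1)·x_1*.
Numerically x_2/x_1 = 0.664162, so x_1* = 32/(1 + 2.56·0.664162) = 11.8507 and x_2* = 0.664162·11.8507 = 7.8708.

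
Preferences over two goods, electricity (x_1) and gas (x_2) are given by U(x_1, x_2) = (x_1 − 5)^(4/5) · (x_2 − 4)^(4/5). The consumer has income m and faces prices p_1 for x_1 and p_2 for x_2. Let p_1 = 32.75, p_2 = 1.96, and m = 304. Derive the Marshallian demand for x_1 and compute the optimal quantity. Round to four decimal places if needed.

x_1* = 7.0215

Let x_1' = x_1−5, x_2' = x_2−4. MRS = x_2'/x_1' = p_1/p_2.
After buying the subsistence bundle (5, 4), a share 0.5 of the remaining income goes to x_1: x_1* = 5 + 0.5·(m − 5p_1 − 4p_2)/p_1.
Discretionary income = 304 − 5·32.75 − 4·1.96 = 132.41; x_1* = 5 + 0.5·132.41/32.75 = 7.0215.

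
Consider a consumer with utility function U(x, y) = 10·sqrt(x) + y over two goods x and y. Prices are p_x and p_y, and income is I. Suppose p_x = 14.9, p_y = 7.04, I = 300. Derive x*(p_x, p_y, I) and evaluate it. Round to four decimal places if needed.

MU_x = 5/√x, MU_y = 1. Tangency: 5/√x = p_x/p_y.
Thus x* = (5·p_y/p_x)² — independent of I — with the rest of income spent on y.
Plugging in: x* = (5·7.04/14.9)² = 5.581.

x* = 5.581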